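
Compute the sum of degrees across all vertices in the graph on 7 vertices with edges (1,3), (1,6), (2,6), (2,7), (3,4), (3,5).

Step 1: Count edges incident to each vertex:
  deg(1) = 2 (neighbors: 3, 6)
  deg(2) = 2 (neighbors: 6, 7)
  deg(3) = 3 (neighbors: 1, 4, 5)
  deg(4) = 1 (neighbors: 3)
  deg(5) = 1 (neighbors: 3)
  deg(6) = 2 (neighbors: 1, 2)
  deg(7) = 1 (neighbors: 2)

Step 2: Sum all degrees:
  2 + 2 + 3 + 1 + 1 + 2 + 1 = 12

Verification: sum of degrees = 2 * |E| = 2 * 6 = 12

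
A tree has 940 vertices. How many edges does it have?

A tree on n vertices always has exactly n - 1 edges.
For n = 940: edges = 940 - 1 = 939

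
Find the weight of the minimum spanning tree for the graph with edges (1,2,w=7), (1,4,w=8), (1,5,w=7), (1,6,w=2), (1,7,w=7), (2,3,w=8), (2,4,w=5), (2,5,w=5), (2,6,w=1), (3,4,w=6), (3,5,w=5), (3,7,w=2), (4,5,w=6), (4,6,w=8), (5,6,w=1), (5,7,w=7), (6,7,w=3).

Apply Kruskal's algorithm (sort edges by weight, add if no cycle):

Sorted edges by weight:
  (2,6) w=1
  (5,6) w=1
  (1,6) w=2
  (3,7) w=2
  (6,7) w=3
  (2,4) w=5
  (2,5) w=5
  (3,5) w=5
  (3,4) w=6
  (4,5) w=6
  (1,2) w=7
  (1,5) w=7
  (1,7) w=7
  (5,7) w=7
  (1,4) w=8
  (2,3) w=8
  (4,6) w=8

Add edge (2,6) w=1 -- no cycle. Running total: 1
Add edge (5,6) w=1 -- no cycle. Running total: 2
Add edge (1,6) w=2 -- no cycle. Running total: 4
Add edge (3,7) w=2 -- no cycle. Running total: 6
Add edge (6,7) w=3 -- no cycle. Running total: 9
Add edge (2,4) w=5 -- no cycle. Running total: 14

MST edges: (2,6,w=1), (5,6,w=1), (1,6,w=2), (3,7,w=2), (6,7,w=3), (2,4,w=5)
Total MST weight: 1 + 1 + 2 + 2 + 3 + 5 = 14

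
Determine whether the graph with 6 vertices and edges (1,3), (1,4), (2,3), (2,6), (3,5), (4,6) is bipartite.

Step 1: Attempt 2-coloring using BFS:
  Start at vertex 1, assign color 0
  Color vertex 3 with color 1 (neighbor of 1)
  Color vertex 4 with color 1 (neighbor of 1)
  Color vertex 2 with color 0 (neighbor of 3)
  Color vertex 5 with color 0 (neighbor of 3)
  Color vertex 6 with color 0 (neighbor of 4)

Step 2: Conflict found! Vertices 2 and 6 are adjacent but have the same color.
This means the graph contains an odd cycle.

The graph is NOT bipartite.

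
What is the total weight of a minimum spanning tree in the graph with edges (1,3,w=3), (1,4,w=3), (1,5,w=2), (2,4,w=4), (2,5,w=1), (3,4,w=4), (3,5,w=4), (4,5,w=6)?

Apply Kruskal's algorithm (sort edges by weight, add if no cycle):

Sorted edges by weight:
  (2,5) w=1
  (1,5) w=2
  (1,4) w=3
  (1,3) w=3
  (2,4) w=4
  (3,4) w=4
  (3,5) w=4
  (4,5) w=6

Add edge (2,5) w=1 -- no cycle. Running total: 1
Add edge (1,5) w=2 -- no cycle. Running total: 3
Add edge (1,4) w=3 -- no cycle. Running total: 6
Add edge (1,3) w=3 -- no cycle. Running total: 9

MST edges: (2,5,w=1), (1,5,w=2), (1,4,w=3), (1,3,w=3)
Total MST weight: 1 + 2 + 3 + 3 = 9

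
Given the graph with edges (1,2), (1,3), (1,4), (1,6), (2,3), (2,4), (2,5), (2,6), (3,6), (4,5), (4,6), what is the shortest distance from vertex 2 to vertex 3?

Step 1: Build adjacency list:
  1: 2, 3, 4, 6
  2: 1, 3, 4, 5, 6
  3: 1, 2, 6
  4: 1, 2, 5, 6
  5: 2, 4
  6: 1, 2, 3, 4

Step 2: BFS from vertex 2 to find shortest path to 3:
  vertex 1 reached at distance 1
  vertex 3 reached at distance 1

Step 3: Shortest path: 2 -> 3
Path length: 1 edge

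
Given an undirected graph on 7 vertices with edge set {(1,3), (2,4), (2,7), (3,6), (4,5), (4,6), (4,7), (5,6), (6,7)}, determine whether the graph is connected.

Step 1: Build adjacency list from edges:
  1: 3
  2: 4, 7
  3: 1, 6
  4: 2, 5, 6, 7
  5: 4, 6
  6: 3, 4, 5, 7
  7: 2, 4, 6

Step 2: Run BFS/DFS from vertex 1:
  Visited: {1, 3, 6, 4, 5, 7, 2}
  Reached 7 of 7 vertices

Step 3: All 7 vertices reached from vertex 1, so the graph is connected.
Answer: Yes, the graph is connected.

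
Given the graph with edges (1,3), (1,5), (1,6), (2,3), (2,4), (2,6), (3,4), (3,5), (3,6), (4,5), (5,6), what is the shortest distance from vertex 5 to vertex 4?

Step 1: Build adjacency list:
  1: 3, 5, 6
  2: 3, 4, 6
  3: 1, 2, 4, 5, 6
  4: 2, 3, 5
  5: 1, 3, 4, 6
  6: 1, 2, 3, 5

Step 2: BFS from vertex 5 to find shortest path to 4:
  vertex 1 reached at distance 1
  vertex 3 reached at distance 1
  vertex 4 reached at distance 1

Step 3: Shortest path: 5 -> 4
Path length: 1 edge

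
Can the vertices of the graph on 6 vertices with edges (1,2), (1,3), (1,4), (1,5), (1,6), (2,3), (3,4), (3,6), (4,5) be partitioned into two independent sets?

Step 1: Attempt 2-coloring using BFS:
  Start at vertex 1, assign color 0
  Color vertex 2 with color 1 (neighbor of 1)
  Color vertex 3 with color 1 (neighbor of 1)
  Color vertex 4 with color 1 (neighbor of 1)
  Color vertex 5 with color 1 (neighbor of 1)
  Color vertex 6 with color 1 (neighbor of 1)

Step 2: Conflict found! Vertices 2 and 3 are adjacent but have the same color.
This means the graph contains an odd cycle.

The graph is NOT bipartite.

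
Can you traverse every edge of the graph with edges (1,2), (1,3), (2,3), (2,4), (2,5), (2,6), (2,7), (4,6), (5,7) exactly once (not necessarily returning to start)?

Step 1: Find the degree of each vertex:
  deg(1) = 2
  deg(2) = 6
  deg(3) = 2
  deg(4) = 2
  deg(5) = 2
  deg(6) = 2
  deg(7) = 2

Step 2: Count vertices with odd degree:
  All vertices have even degree (0 odd-degree vertices)

Step 3: Apply Euler's theorem:
  - Eulerian circuit exists iff graph is connected and all vertices have even degree
  - Eulerian path exists iff graph is connected and has 0 or 2 odd-degree vertices

Graph is connected with 0 odd-degree vertices.
Both Eulerian circuit and Eulerian path exist.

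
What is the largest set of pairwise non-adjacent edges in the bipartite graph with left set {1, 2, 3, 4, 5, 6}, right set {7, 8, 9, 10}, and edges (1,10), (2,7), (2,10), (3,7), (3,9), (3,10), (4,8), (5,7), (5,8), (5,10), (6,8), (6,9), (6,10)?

Step 1: List the neighbors of each left vertex:
  1: 10
  2: 7, 10
  3: 7, 9, 10
  4: 8
  5: 7, 8, 10
  6: 8, 9, 10

Step 2: Greedily match left vertices, then look for augmenting paths:
  Match 1 -- 10
  Match 2 -- 7
  Match 3 -- 9
  Match 4 -- 8
  No augmenting path remains.

Step 3: Verify this is maximum:
  Matching size 4 = min(|L|, |R|) = min(6, 4), which is an upper bound, so this matching is maximum.

Maximum matching: {(1,10), (2,7), (3,9), (4,8)}
Size: 4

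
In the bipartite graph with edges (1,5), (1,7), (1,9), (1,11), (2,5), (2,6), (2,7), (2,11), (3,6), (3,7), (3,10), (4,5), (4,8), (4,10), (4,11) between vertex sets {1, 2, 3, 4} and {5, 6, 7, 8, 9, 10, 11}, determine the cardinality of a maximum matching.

Step 1: List the neighbors of each left vertex:
  1: 5, 7, 9, 11
  2: 5, 6, 7, 11
  3: 6, 7, 10
  4: 5, 8, 10, 11

Step 2: Greedily match left vertices, then look for augmenting paths:
  Match 1 -- 5
  Match 2 -- 6
  Match 3 -- 7
  Match 4 -- 8
  No augmenting path remains.

Step 3: Verify this is maximum:
  Matching size 4 = min(|L|, |R|) = min(4, 7), which is an upper bound, so this matching is maximum.

Maximum matching: {(1,5), (2,6), (3,7), (4,8)}
Size: 4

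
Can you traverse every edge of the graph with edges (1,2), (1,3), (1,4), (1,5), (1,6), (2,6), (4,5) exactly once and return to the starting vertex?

Step 1: Find the degree of each vertex:
  deg(1) = 5
  deg(2) = 2
  deg(3) = 1
  deg(4) = 2
  deg(5) = 2
  deg(6) = 2

Step 2: Count vertices with odd degree:
  Odd-degree vertices: 1, 3 (2 total)

Step 3: Apply Euler's theorem:
  - Eulerian circuit exists iff graph is connected and all vertices have even degree
  - Eulerian path exists iff graph is connected and has 0 or 2 odd-degree vertices

Graph is connected with exactly 2 odd-degree vertices (1, 3).
Eulerian path exists (starting and ending at the odd-degree vertices), but no Eulerian circuit.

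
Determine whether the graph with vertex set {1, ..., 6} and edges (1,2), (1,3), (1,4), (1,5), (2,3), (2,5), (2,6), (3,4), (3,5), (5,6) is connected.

Step 1: Build adjacency list from edges:
  1: 2, 3, 4, 5
  2: 1, 3, 5, 6
  3: 1, 2, 4, 5
  4: 1, 3
  5: 1, 2, 3, 6
  6: 2, 5

Step 2: Run BFS/DFS from vertex 1:
  Visited: {1, 2, 3, 4, 5, 6}
  Reached 6 of 6 vertices

Step 3: All 6 vertices reached from vertex 1, so the graph is connected.
Answer: Yes, the graph is connected.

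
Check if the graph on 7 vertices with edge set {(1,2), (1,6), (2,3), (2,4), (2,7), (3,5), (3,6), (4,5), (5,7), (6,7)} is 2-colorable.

Step 1: Attempt 2-coloring using BFS:
  Start at vertex 1, assign color 0
  Color vertex 2 with color 1 (neighbor of 1)
  Color vertex 6 with color 1 (neighbor of 1)
  Color vertex 3 with color 0 (neighbor of 2)
  Color vertex 4 with color 0 (neighbor of 2)
  Color vertex 7 with color 0 (neighbor of 2)
  Color vertex 5 with color 1 (neighbor of 3)

Step 2: 2-coloring succeeded. No conflicts found.
  Set A (color 0): {1, 3, 4, 7}
  Set B (color 1): {2, 5, 6}

The graph is bipartite with partition {1, 3, 4, 7}, {2, 5, 6}.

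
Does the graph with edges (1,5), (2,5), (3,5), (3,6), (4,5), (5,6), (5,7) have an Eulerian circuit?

Step 1: Find the degree of each vertex:
  deg(1) = 1
  deg(2) = 1
  deg(3) = 2
  deg(4) = 1
  deg(5) = 6
  deg(6) = 2
  deg(7) = 1

Step 2: Count vertices with odd degree:
  Odd-degree vertices: 1, 2, 4, 7 (4 total)

Step 3: Apply Euler's theorem:
  - Eulerian circuit exists iff graph is connected and all vertices have even degree
  - Eulerian path exists iff graph is connected and has 0 or 2 odd-degree vertices

Graph has 4 odd-degree vertices (need 0 or 2).
Neither Eulerian path nor Eulerian circuit exists.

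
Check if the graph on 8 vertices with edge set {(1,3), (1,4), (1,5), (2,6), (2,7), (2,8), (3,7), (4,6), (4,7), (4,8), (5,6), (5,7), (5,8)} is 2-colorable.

Step 1: Attempt 2-coloring using BFS:
  Start at vertex 1, assign color 0
  Color vertex 3 with color 1 (neighbor of 1)
  Color vertex 4 with color 1 (neighbor of 1)
  Color vertex 5 with color 1 (neighbor of 1)
  Color vertex 7 with color 0 (neighbor of 3)
  Color vertex 6 with color 0 (neighbor of 4)
  Color vertex 8 with color 0 (neighbor of 4)
  Color vertex 2 with color 1 (neighbor of 7)

Step 2: 2-coloring succeeded. No conflicts found.
  Set A (color 0): {1, 6, 7, 8}
  Set B (color 1): {2, 3, 4, 5}

The graph is bipartite with partition {1, 6, 7, 8}, {2, 3, 4, 5}.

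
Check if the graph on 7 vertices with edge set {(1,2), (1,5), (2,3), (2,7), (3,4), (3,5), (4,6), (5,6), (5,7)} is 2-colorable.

Step 1: Attempt 2-coloring using BFS:
  Start at vertex 1, assign color 0
  Color vertex 2 with color 1 (neighbor of 1)
  Color vertex 5 with color 1 (neighbor of 1)
  Color vertex 3 with color 0 (neighbor of 2)
  Color vertex 7 with color 0 (neighbor of 2)
  Color vertex 6 with color 0 (neighbor of 5)
  Color vertex 4 with color 1 (neighbor of 3)

Step 2: 2-coloring succeeded. No conflicts found.
  Set A (color 0): {1, 3, 6, 7}
  Set B (color 1): {2, 4, 5}

The graph is bipartite with partition {1, 3, 6, 7}, {2, 4, 5}.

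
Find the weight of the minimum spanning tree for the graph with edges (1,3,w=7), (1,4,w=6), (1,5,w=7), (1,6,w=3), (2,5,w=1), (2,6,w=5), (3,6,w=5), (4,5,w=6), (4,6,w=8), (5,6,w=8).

Apply Kruskal's algorithm (sort edges by weight, add if no cycle):

Sorted edges by weight:
  (2,5) w=1
  (1,6) w=3
  (2,6) w=5
  (3,6) w=5
  (1,4) w=6
  (4,5) w=6
  (1,3) w=7
  (1,5) w=7
  (4,6) w=8
  (5,6) w=8

Add edge (2,5) w=1 -- no cycle. Running total: 1
Add edge (1,6) w=3 -- no cycle. Running total: 4
Add edge (2,6) w=5 -- no cycle. Running total: 9
Add edge (3,6) w=5 -- no cycle. Running total: 14
Add edge (1,4) w=6 -- no cycle. Running total: 20

MST edges: (2,5,w=1), (1,6,w=3), (2,6,w=5), (3,6,w=5), (1,4,w=6)
Total MST weight: 1 + 3 + 5 + 5 + 6 = 20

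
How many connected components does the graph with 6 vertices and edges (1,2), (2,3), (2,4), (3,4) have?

Step 1: Build adjacency list from edges:
  1: 2
  2: 1, 3, 4
  3: 2, 4
  4: 2, 3
  5: (none)
  6: (none)

Step 2: Run BFS/DFS from vertex 1:
  Visited: {1, 2, 3, 4}
  Reached 4 of 6 vertices

Step 3: Only 4 of 6 vertices reached. Graph is disconnected.
Connected components: {1, 2, 3, 4}, {5}, {6}
Number of connected components: 3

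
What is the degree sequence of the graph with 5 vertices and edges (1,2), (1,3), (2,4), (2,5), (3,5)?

Step 1: Count edges incident to each vertex:
  deg(1) = 2 (neighbors: 2, 3)
  deg(2) = 3 (neighbors: 1, 4, 5)
  deg(3) = 2 (neighbors: 1, 5)
  deg(4) = 1 (neighbors: 2)
  deg(5) = 2 (neighbors: 2, 3)

Step 2: Sort degrees in non-increasing order:
  Degrees: [2, 3, 2, 1, 2] -> sorted: [3, 2, 2, 2, 1]

Degree sequence: [3, 2, 2, 2, 1]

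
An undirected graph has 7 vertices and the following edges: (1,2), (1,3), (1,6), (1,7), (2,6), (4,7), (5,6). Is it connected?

Step 1: Build adjacency list from edges:
  1: 2, 3, 6, 7
  2: 1, 6
  3: 1
  4: 7
  5: 6
  6: 1, 2, 5
  7: 1, 4

Step 2: Run BFS/DFS from vertex 1:
  Visited: {1, 2, 3, 6, 7, 5, 4}
  Reached 7 of 7 vertices

Step 3: All 7 vertices reached from vertex 1, so the graph is connected.
Answer: Yes, the graph is connected.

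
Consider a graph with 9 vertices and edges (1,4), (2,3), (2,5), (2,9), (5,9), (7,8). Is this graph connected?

Step 1: Build adjacency list from edges:
  1: 4
  2: 3, 5, 9
  3: 2
  4: 1
  5: 2, 9
  6: (none)
  7: 8
  8: 7
  9: 2, 5

Step 2: Run BFS/DFS from vertex 1:
  Visited: {1, 4}
  Reached 2 of 9 vertices

Step 3: Only 2 of 9 vertices reached. Graph is disconnected.
Connected components: {1, 4}, {2, 3, 5, 9}, {6}, {7, 8}
Answer: No, the graph is not connected (4 components).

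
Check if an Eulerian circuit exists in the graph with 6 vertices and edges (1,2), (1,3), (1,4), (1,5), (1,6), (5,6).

Step 1: Find the degree of each vertex:
  deg(1) = 5
  deg(2) = 1
  deg(3) = 1
  deg(4) = 1
  deg(5) = 2
  deg(6) = 2

Step 2: Count vertices with odd degree:
  Odd-degree vertices: 1, 2, 3, 4 (4 total)

Step 3: Apply Euler's theorem:
  - Eulerian circuit exists iff graph is connected and all vertices have even degree
  - Eulerian path exists iff graph is connected and has 0 or 2 odd-degree vertices

Graph has 4 odd-degree vertices (need 0 or 2).
Neither Eulerian path nor Eulerian circuit exists.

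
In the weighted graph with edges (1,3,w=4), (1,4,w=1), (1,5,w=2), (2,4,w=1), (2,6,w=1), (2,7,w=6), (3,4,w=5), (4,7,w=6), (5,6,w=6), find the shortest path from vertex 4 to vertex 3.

Step 1: Build adjacency list with weights:
  1: 3(w=4), 4(w=1), 5(w=2)
  2: 4(w=1), 6(w=1), 7(w=6)
  3: 1(w=4), 4(w=5)
  4: 1(w=1), 2(w=1), 3(w=5), 7(w=6)
  5: 1(w=2), 6(w=6)
  6: 2(w=1), 5(w=6)
  7: 2(w=6), 4(w=6)

Step 2: Apply Dijkstra's algorithm from vertex 4:
  Visit vertex 4 (distance=0)
    Update dist[1] = 1
    Update dist[2] = 1
    Update dist[3] = 5
    Update dist[7] = 6
  Visit vertex 1 (distance=1)
    Update dist[5] = 3
  Visit vertex 2 (distance=1)
    Update dist[6] = 2
  Visit vertex 6 (distance=2)
  Visit vertex 5 (distance=3)
  Visit vertex 3 (distance=5)

Step 3: Shortest path: 4 -> 3
Total weight: 5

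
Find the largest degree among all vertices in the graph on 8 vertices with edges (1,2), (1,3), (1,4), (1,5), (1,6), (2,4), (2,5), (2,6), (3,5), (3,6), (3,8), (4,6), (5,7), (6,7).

Step 1: Count edges incident to each vertex:
  deg(1) = 5 (neighbors: 2, 3, 4, 5, 6)
  deg(2) = 4 (neighbors: 1, 4, 5, 6)
  deg(3) = 4 (neighbors: 1, 5, 6, 8)
  deg(4) = 3 (neighbors: 1, 2, 6)
  deg(5) = 4 (neighbors: 1, 2, 3, 7)
  deg(6) = 5 (neighbors: 1, 2, 3, 4, 7)
  deg(7) = 2 (neighbors: 5, 6)
  deg(8) = 1 (neighbors: 3)

Step 2: Find maximum:
  max(5, 4, 4, 3, 4, 5, 2, 1) = 5 (vertex 1)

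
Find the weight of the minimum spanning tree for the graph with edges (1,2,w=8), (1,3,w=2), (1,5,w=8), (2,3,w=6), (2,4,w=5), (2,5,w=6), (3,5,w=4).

Apply Kruskal's algorithm (sort edges by weight, add if no cycle):

Sorted edges by weight:
  (1,3) w=2
  (3,5) w=4
  (2,4) w=5
  (2,3) w=6
  (2,5) w=6
  (1,2) w=8
  (1,5) w=8

Add edge (1,3) w=2 -- no cycle. Running total: 2
Add edge (3,5) w=4 -- no cycle. Running total: 6
Add edge (2,4) w=5 -- no cycle. Running total: 11
Add edge (2,3) w=6 -- no cycle. Running total: 17

MST edges: (1,3,w=2), (3,5,w=4), (2,4,w=5), (2,3,w=6)
Total MST weight: 2 + 4 + 5 + 6 = 17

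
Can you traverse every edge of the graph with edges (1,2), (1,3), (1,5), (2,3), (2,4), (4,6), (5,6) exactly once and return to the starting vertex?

Step 1: Find the degree of each vertex:
  deg(1) = 3
  deg(2) = 3
  deg(3) = 2
  deg(4) = 2
  deg(5) = 2
  deg(6) = 2

Step 2: Count vertices with odd degree:
  Odd-degree vertices: 1, 2 (2 total)

Step 3: Apply Euler's theorem:
  - Eulerian circuit exists iff graph is connected and all vertices have even degree
  - Eulerian path exists iff graph is connected and has 0 or 2 odd-degree vertices

Graph is connected with exactly 2 odd-degree vertices (1, 2).
Eulerian path exists (starting and ending at the odd-degree vertices), but no Eulerian circuit.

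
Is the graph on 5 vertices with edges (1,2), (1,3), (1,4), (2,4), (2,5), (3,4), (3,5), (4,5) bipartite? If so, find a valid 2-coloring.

Step 1: Attempt 2-coloring using BFS:
  Start at vertex 1, assign color 0
  Color vertex 2 with color 1 (neighbor of 1)
  Color vertex 3 with color 1 (neighbor of 1)
  Color vertex 4 with color 1 (neighbor of 1)

Step 2: Conflict found! Vertices 2 and 4 are adjacent but have the same color.
This means the graph contains an odd cycle.

The graph is NOT bipartite.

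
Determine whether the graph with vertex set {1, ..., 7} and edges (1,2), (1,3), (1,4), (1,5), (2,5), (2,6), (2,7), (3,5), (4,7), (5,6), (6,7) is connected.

Step 1: Build adjacency list from edges:
  1: 2, 3, 4, 5
  2: 1, 5, 6, 7
  3: 1, 5
  4: 1, 7
  5: 1, 2, 3, 6
  6: 2, 5, 7
  7: 2, 4, 6

Step 2: Run BFS/DFS from vertex 1:
  Visited: {1, 2, 3, 4, 5, 6, 7}
  Reached 7 of 7 vertices

Step 3: All 7 vertices reached from vertex 1, so the graph is connected.
Answer: Yes, the graph is connected.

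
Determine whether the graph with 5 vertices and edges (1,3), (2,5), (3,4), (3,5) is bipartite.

Step 1: Attempt 2-coloring using BFS:
  Start at vertex 1, assign color 0
  Color vertex 3 with color 1 (neighbor of 1)
  Color vertex 4 with color 0 (neighbor of 3)
  Color vertex 5 with color 0 (neighbor of 3)
  Color vertex 2 with color 1 (neighbor of 5)

Step 2: 2-coloring succeeded. No conflicts found.
  Set A (color 0): {1, 4, 5}
  Set B (color 1): {2, 3}

The graph is bipartite with partition {1, 4, 5}, {2, 3}.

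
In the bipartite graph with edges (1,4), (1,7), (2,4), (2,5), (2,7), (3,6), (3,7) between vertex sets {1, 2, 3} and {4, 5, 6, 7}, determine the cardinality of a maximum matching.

Step 1: List the neighbors of each left vertex:
  1: 4, 7
  2: 4, 5, 7
  3: 6, 7

Step 2: Greedily match left vertices, then look for augmenting paths:
  Match 1 -- 4
  Match 2 -- 5
  Match 3 -- 6
  No augmenting path remains.

Step 3: Verify this is maximum:
  Matching size 3 = min(|L|, |R|) = min(3, 4), which is an upper bound, so this matching is maximum.

Maximum matching: {(1,4), (2,5), (3,6)}
Size: 3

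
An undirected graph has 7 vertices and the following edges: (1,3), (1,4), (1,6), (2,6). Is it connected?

Step 1: Build adjacency list from edges:
  1: 3, 4, 6
  2: 6
  3: 1
  4: 1
  5: (none)
  6: 1, 2
  7: (none)

Step 2: Run BFS/DFS from vertex 1:
  Visited: {1, 3, 4, 6, 2}
  Reached 5 of 7 vertices

Step 3: Only 5 of 7 vertices reached. Graph is disconnected.
Connected components: {1, 2, 3, 4, 6}, {5}, {7}
Answer: No, the graph is not connected (3 components).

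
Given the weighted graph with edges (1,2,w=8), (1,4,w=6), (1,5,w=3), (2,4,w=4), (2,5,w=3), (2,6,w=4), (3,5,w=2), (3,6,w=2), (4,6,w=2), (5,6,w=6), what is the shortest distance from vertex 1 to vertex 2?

Step 1: Build adjacency list with weights:
  1: 2(w=8), 4(w=6), 5(w=3)
  2: 1(w=8), 4(w=4), 5(w=3), 6(w=4)
  3: 5(w=2), 6(w=2)
  4: 1(w=6), 2(w=4), 6(w=2)
  5: 1(w=3), 2(w=3), 3(w=2), 6(w=6)
  6: 2(w=4), 3(w=2), 4(w=2), 5(w=6)

Step 2: Apply Dijkstra's algorithm from vertex 1:
  Visit vertex 1 (distance=0)
    Update dist[2] = 8
    Update dist[4] = 6
    Update dist[5] = 3
  Visit vertex 5 (distance=3)
    Update dist[2] = 6
    Update dist[3] = 5
    Update dist[6] = 9
  Visit vertex 3 (distance=5)
    Update dist[6] = 7
  Visit vertex 2 (distance=6)

Step 3: Shortest path: 1 -> 5 -> 2
Total weight: 3 + 3 = 6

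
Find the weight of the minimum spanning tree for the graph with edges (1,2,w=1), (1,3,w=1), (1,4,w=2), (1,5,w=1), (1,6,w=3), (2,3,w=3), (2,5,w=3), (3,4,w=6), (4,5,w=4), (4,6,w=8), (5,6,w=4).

Apply Kruskal's algorithm (sort edges by weight, add if no cycle):

Sorted edges by weight:
  (1,5) w=1
  (1,2) w=1
  (1,3) w=1
  (1,4) w=2
  (1,6) w=3
  (2,5) w=3
  (2,3) w=3
  (4,5) w=4
  (5,6) w=4
  (3,4) w=6
  (4,6) w=8

Add edge (1,5) w=1 -- no cycle. Running total: 1
Add edge (1,2) w=1 -- no cycle. Running total: 2
Add edge (1,3) w=1 -- no cycle. Running total: 3
Add edge (1,4) w=2 -- no cycle. Running total: 5
Add edge (1,6) w=3 -- no cycle. Running total: 8

MST edges: (1,5,w=1), (1,2,w=1), (1,3,w=1), (1,4,w=2), (1,6,w=3)
Total MST weight: 1 + 1 + 1 + 2 + 3 = 8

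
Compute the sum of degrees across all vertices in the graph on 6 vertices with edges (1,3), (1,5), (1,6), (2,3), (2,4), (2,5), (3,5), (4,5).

Step 1: Count edges incident to each vertex:
  deg(1) = 3 (neighbors: 3, 5, 6)
  deg(2) = 3 (neighbors: 3, 4, 5)
  deg(3) = 3 (neighbors: 1, 2, 5)
  deg(4) = 2 (neighbors: 2, 5)
  deg(5) = 4 (neighbors: 1, 2, 3, 4)
  deg(6) = 1 (neighbors: 1)

Step 2: Sum all degrees:
  3 + 3 + 3 + 2 + 4 + 1 = 16

Verification: sum of degrees = 2 * |E| = 2 * 8 = 16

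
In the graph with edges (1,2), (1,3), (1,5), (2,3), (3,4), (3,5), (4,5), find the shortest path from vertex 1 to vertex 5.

Step 1: Build adjacency list:
  1: 2, 3, 5
  2: 1, 3
  3: 1, 2, 4, 5
  4: 3, 5
  5: 1, 3, 4

Step 2: BFS from vertex 1 to find shortest path to 5:
  vertex 2 reached at distance 1
  vertex 3 reached at distance 1
  vertex 5 reached at distance 1

Step 3: Shortest path: 1 -> 5
Path length: 1 edge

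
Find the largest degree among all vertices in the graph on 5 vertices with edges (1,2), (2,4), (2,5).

Step 1: Count edges incident to each vertex:
  deg(1) = 1 (neighbors: 2)
  deg(2) = 3 (neighbors: 1, 4, 5)
  deg(3) = 0 (neighbors: none)
  deg(4) = 1 (neighbors: 2)
  deg(5) = 1 (neighbors: 2)

Step 2: Find maximum:
  max(1, 3, 0, 1, 1) = 3 (vertex 2)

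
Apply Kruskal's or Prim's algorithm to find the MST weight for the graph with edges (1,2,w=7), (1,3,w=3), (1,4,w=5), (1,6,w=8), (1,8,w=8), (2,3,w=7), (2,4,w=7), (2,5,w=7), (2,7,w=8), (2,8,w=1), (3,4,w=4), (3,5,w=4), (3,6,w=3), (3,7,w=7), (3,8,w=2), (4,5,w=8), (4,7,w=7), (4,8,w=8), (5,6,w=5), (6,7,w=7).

Apply Kruskal's algorithm (sort edges by weight, add if no cycle):

Sorted edges by weight:
  (2,8) w=1
  (3,8) w=2
  (1,3) w=3
  (3,6) w=3
  (3,5) w=4
  (3,4) w=4
  (1,4) w=5
  (5,6) w=5
  (1,2) w=7
  (2,3) w=7
  (2,4) w=7
  (2,5) w=7
  (3,7) w=7
  (4,7) w=7
  (6,7) w=7
  (1,8) w=8
  (1,6) w=8
  (2,7) w=8
  (4,5) w=8
  (4,8) w=8

Add edge (2,8) w=1 -- no cycle. Running total: 1
Add edge (3,8) w=2 -- no cycle. Running total: 3
Add edge (1,3) w=3 -- no cycle. Running total: 6
Add edge (3,6) w=3 -- no cycle. Running total: 9
Add edge (3,5) w=4 -- no cycle. Running total: 13
Add edge (3,4) w=4 -- no cycle. Running total: 17
Skip edge (1,4) w=5 -- would create cycle
Skip edge (5,6) w=5 -- would create cycle
Skip edge (1,2) w=7 -- would create cycle
Skip edge (2,3) w=7 -- would create cycle
Skip edge (2,4) w=7 -- would create cycle
Skip edge (2,5) w=7 -- would create cycle
Add edge (3,7) w=7 -- no cycle. Running total: 24

MST edges: (2,8,w=1), (3,8,w=2), (1,3,w=3), (3,6,w=3), (3,5,w=4), (3,4,w=4), (3,7,w=7)
Total MST weight: 1 + 2 + 3 + 3 + 4 + 4 + 7 = 24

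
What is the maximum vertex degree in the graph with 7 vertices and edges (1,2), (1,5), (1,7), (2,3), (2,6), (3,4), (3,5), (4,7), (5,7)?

Step 1: Count edges incident to each vertex:
  deg(1) = 3 (neighbors: 2, 5, 7)
  deg(2) = 3 (neighbors: 1, 3, 6)
  deg(3) = 3 (neighbors: 2, 4, 5)
  deg(4) = 2 (neighbors: 3, 7)
  deg(5) = 3 (neighbors: 1, 3, 7)
  deg(6) = 1 (neighbors: 2)
  deg(7) = 3 (neighbors: 1, 4, 5)

Step 2: Find maximum:
  max(3, 3, 3, 2, 3, 1, 3) = 3 (vertex 1)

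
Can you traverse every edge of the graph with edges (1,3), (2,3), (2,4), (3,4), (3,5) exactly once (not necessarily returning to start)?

Step 1: Find the degree of each vertex:
  deg(1) = 1
  deg(2) = 2
  deg(3) = 4
  deg(4) = 2
  deg(5) = 1

Step 2: Count vertices with odd degree:
  Odd-degree vertices: 1, 5 (2 total)

Step 3: Apply Euler's theorem:
  - Eulerian circuit exists iff graph is connected and all vertices have even degree
  - Eulerian path exists iff graph is connected and has 0 or 2 odd-degree vertices

Graph is connected with exactly 2 odd-degree vertices (1, 5).
Eulerian path exists (starting and ending at the odd-degree vertices), but no Eulerian circuit.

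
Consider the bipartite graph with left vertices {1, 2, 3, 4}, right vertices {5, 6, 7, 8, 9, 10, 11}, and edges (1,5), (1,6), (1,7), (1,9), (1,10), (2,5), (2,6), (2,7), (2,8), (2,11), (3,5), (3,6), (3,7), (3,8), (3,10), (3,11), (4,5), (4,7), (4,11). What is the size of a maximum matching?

Step 1: List the neighbors of each left vertex:
  1: 5, 6, 7, 9, 10
  2: 5, 6, 7, 8, 11
  3: 5, 6, 7, 8, 10, 11
  4: 5, 7, 11

Step 2: Greedily match left vertices, then look for augmenting paths:
  Match 1 -- 5
  Match 2 -- 6
  Match 3 -- 7
  Match 4 -- 11
  No augmenting path remains.

Step 3: Verify this is maximum:
  Matching size 4 = min(|L|, |R|) = min(4, 7), which is an upper bound, so this matching is maximum.

Maximum matching: {(1,5), (2,6), (3,7), (4,11)}
Size: 4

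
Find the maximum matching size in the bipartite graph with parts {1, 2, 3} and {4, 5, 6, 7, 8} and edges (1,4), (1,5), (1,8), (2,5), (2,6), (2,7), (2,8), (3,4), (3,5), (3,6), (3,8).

Step 1: List the neighbors of each left vertex:
  1: 4, 5, 8
  2: 5, 6, 7, 8
  3: 4, 5, 6, 8

Step 2: Greedily match left vertices, then look for augmenting paths:
  Match 1 -- 4
  Match 2 -- 5
  Match 3 -- 6
  No augmenting path remains.

Step 3: Verify this is maximum:
  Matching size 3 = min(|L|, |R|) = min(3, 5), which is an upper bound, so this matching is maximum.

Maximum matching: {(1,4), (2,5), (3,6)}
Size: 3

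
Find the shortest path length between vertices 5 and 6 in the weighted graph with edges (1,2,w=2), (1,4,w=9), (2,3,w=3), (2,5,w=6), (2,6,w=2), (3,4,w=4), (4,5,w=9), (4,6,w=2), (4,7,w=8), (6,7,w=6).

Step 1: Build adjacency list with weights:
  1: 2(w=2), 4(w=9)
  2: 1(w=2), 3(w=3), 5(w=6), 6(w=2)
  3: 2(w=3), 4(w=4)
  4: 1(w=9), 3(w=4), 5(w=9), 6(w=2), 7(w=8)
  5: 2(w=6), 4(w=9)
  6: 2(w=2), 4(w=2), 7(w=6)
  7: 4(w=8), 6(w=6)

Step 2: Apply Dijkstra's algorithm from vertex 5:
  Visit vertex 5 (distance=0)
    Update dist[2] = 6
    Update dist[4] = 9
  Visit vertex 2 (distance=6)
    Update dist[1] = 8
    Update dist[3] = 9
    Update dist[6] = 8
  Visit vertex 1 (distance=8)
  Visit vertex 6 (distance=8)
    Update dist[7] = 14

Step 3: Shortest path: 5 -> 2 -> 6
Total weight: 6 + 2 = 8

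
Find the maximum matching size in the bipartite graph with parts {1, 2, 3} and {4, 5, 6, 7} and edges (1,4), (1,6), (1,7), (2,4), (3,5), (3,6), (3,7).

Step 1: List the neighbors of each left vertex:
  1: 4, 6, 7
  2: 4
  3: 5, 6, 7

Step 2: Greedily match left vertices, then look for augmenting paths:
  Match 1 -- 6
  Match 2 -- 4
  Match 3 -- 5
  No augmenting path remains.

Step 3: Verify this is maximum:
  Matching size 3 = min(|L|, |R|) = min(3, 4), which is an upper bound, so this matching is maximum.

Maximum matching: {(1,6), (2,4), (3,5)}
Size: 3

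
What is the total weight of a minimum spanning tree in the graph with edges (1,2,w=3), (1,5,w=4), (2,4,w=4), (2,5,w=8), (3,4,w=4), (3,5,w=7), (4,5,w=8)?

Apply Kruskal's algorithm (sort edges by weight, add if no cycle):

Sorted edges by weight:
  (1,2) w=3
  (1,5) w=4
  (2,4) w=4
  (3,4) w=4
  (3,5) w=7
  (2,5) w=8
  (4,5) w=8

Add edge (1,2) w=3 -- no cycle. Running total: 3
Add edge (1,5) w=4 -- no cycle. Running total: 7
Add edge (2,4) w=4 -- no cycle. Running total: 11
Add edge (3,4) w=4 -- no cycle. Running total: 15

MST edges: (1,2,w=3), (1,5,w=4), (2,4,w=4), (3,4,w=4)
Total MST weight: 3 + 4 + 4 + 4 = 15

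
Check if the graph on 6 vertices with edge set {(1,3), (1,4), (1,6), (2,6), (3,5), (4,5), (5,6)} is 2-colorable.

Step 1: Attempt 2-coloring using BFS:
  Start at vertex 1, assign color 0
  Color vertex 3 with color 1 (neighbor of 1)
  Color vertex 4 with color 1 (neighbor of 1)
  Color vertex 6 with color 1 (neighbor of 1)
  Color vertex 5 with color 0 (neighbor of 3)
  Color vertex 2 with color 0 (neighbor of 6)

Step 2: 2-coloring succeeded. No conflicts found.
  Set A (color 0): {1, 2, 5}
  Set B (color 1): {3, 4, 6}

The graph is bipartite with partition {1, 2, 5}, {3, 4, 6}.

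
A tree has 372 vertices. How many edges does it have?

A tree on n vertices always has exactly n - 1 edges.
For n = 372: edges = 372 - 1 = 371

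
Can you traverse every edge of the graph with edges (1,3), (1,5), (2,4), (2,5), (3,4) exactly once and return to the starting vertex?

Step 1: Find the degree of each vertex:
  deg(1) = 2
  deg(2) = 2
  deg(3) = 2
  deg(4) = 2
  deg(5) = 2

Step 2: Count vertices with odd degree:
  All vertices have even degree (0 odd-degree vertices)

Step 3: Apply Euler's theorem:
  - Eulerian circuit exists iff graph is connected and all vertices have even degree
  - Eulerian path exists iff graph is connected and has 0 or 2 odd-degree vertices

Graph is connected with 0 odd-degree vertices.
Both Eulerian circuit and Eulerian path exist.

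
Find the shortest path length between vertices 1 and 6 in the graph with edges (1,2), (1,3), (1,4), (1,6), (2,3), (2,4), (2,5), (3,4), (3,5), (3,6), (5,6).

Step 1: Build adjacency list:
  1: 2, 3, 4, 6
  2: 1, 3, 4, 5
  3: 1, 2, 4, 5, 6
  4: 1, 2, 3
  5: 2, 3, 6
  6: 1, 3, 5

Step 2: BFS from vertex 1 to find shortest path to 6:
  vertex 2 reached at distance 1
  vertex 3 reached at distance 1
  vertex 4 reached at distance 1
  vertex 6 reached at distance 1

Step 3: Shortest path: 1 -> 6
Path length: 1 edge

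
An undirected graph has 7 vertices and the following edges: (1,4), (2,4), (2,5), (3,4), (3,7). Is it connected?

Step 1: Build adjacency list from edges:
  1: 4
  2: 4, 5
  3: 4, 7
  4: 1, 2, 3
  5: 2
  6: (none)
  7: 3

Step 2: Run BFS/DFS from vertex 1:
  Visited: {1, 4, 2, 3, 5, 7}
  Reached 6 of 7 vertices

Step 3: Only 6 of 7 vertices reached. Graph is disconnected.
Connected components: {1, 2, 3, 4, 5, 7}, {6}
Answer: No, the graph is not connected (2 components).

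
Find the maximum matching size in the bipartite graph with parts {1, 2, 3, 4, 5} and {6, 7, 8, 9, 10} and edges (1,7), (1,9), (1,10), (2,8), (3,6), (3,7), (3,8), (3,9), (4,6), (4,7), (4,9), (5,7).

Step 1: List the neighbors of each left vertex:
  1: 7, 9, 10
  2: 8
  3: 6, 7, 8, 9
  4: 6, 7, 9
  5: 7

Step 2: Greedily match left vertices, then look for augmenting paths:
  Match 1 -- 10
  Match 2 -- 8
  Match 3 -- 6
  Match 4 -- 9
  Match 5 -- 7
  No augmenting path remains.

Step 3: Verify this is maximum:
  Matching size 5 = min(|L|, |R|) = min(5, 5), which is an upper bound, so this matching is maximum.

Maximum matching: {(1,10), (2,8), (3,6), (4,9), (5,7)}
Size: 5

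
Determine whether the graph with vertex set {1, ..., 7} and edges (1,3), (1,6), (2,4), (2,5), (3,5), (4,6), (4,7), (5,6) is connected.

Step 1: Build adjacency list from edges:
  1: 3, 6
  2: 4, 5
  3: 1, 5
  4: 2, 6, 7
  5: 2, 3, 6
  6: 1, 4, 5
  7: 4

Step 2: Run BFS/DFS from vertex 1:
  Visited: {1, 3, 6, 5, 4, 2, 7}
  Reached 7 of 7 vertices

Step 3: All 7 vertices reached from vertex 1, so the graph is connected.
Answer: Yes, the graph is connected.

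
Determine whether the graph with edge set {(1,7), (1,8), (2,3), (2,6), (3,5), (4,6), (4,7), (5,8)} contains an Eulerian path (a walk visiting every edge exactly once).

Step 1: Find the degree of each vertex:
  deg(1) = 2
  deg(2) = 2
  deg(3) = 2
  deg(4) = 2
  deg(5) = 2
  deg(6) = 2
  deg(7) = 2
  deg(8) = 2

Step 2: Count vertices with odd degree:
  All vertices have even degree (0 odd-degree vertices)

Step 3: Apply Euler's theorem:
  - Eulerian circuit exists iff graph is connected and all vertices have even degree
  - Eulerian path exists iff graph is connected and has 0 or 2 odd-degree vertices

Graph is connected with 0 odd-degree vertices.
Both Eulerian circuit and Eulerian path exist.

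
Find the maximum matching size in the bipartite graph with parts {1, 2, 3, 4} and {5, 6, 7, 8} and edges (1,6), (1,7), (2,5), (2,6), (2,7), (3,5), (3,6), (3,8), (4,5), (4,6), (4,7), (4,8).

Step 1: List the neighbors of each left vertex:
  1: 6, 7
  2: 5, 6, 7
  3: 5, 6, 8
  4: 5, 6, 7, 8

Step 2: Greedily match left vertices, then look for augmenting paths:
  Match 1 -- 6
  Match 2 -- 5
  Match 3 -- 8
  Match 4 -- 7
  No augmenting path remains.

Step 3: Verify this is maximum:
  Matching size 4 = min(|L|, |R|) = min(4, 4), which is an upper bound, so this matching is maximum.

Maximum matching: {(1,6), (2,5), (3,8), (4,7)}
Size: 4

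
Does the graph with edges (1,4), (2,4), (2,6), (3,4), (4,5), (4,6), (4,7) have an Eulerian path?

Step 1: Find the degree of each vertex:
  deg(1) = 1
  deg(2) = 2
  deg(3) = 1
  deg(4) = 6
  deg(5) = 1
  deg(6) = 2
  deg(7) = 1

Step 2: Count vertices with odd degree:
  Odd-degree vertices: 1, 3, 5, 7 (4 total)

Step 3: Apply Euler's theorem:
  - Eulerian circuit exists iff graph is connected and all vertices have even degree
  - Eulerian path exists iff graph is connected and has 0 or 2 odd-degree vertices

Graph has 4 odd-degree vertices (need 0 or 2).
Neither Eulerian path nor Eulerian circuit exists.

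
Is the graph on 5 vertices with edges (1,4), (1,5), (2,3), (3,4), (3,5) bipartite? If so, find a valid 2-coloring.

Step 1: Attempt 2-coloring using BFS:
  Start at vertex 1, assign color 0
  Color vertex 4 with color 1 (neighbor of 1)
  Color vertex 5 with color 1 (neighbor of 1)
  Color vertex 3 with color 0 (neighbor of 4)
  Color vertex 2 with color 1 (neighbor of 3)

Step 2: 2-coloring succeeded. No conflicts found.
  Set A (color 0): {1, 3}
  Set B (color 1): {2, 4, 5}

The graph is bipartite with partition {1, 3}, {2, 4, 5}.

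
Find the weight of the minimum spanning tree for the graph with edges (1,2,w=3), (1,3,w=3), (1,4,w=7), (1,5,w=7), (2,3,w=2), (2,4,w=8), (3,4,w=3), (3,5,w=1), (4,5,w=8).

Apply Kruskal's algorithm (sort edges by weight, add if no cycle):

Sorted edges by weight:
  (3,5) w=1
  (2,3) w=2
  (1,3) w=3
  (1,2) w=3
  (3,4) w=3
  (1,4) w=7
  (1,5) w=7
  (2,4) w=8
  (4,5) w=8

Add edge (3,5) w=1 -- no cycle. Running total: 1
Add edge (2,3) w=2 -- no cycle. Running total: 3
Add edge (1,3) w=3 -- no cycle. Running total: 6
Skip edge (1,2) w=3 -- would create cycle
Add edge (3,4) w=3 -- no cycle. Running total: 9

MST edges: (3,5,w=1), (2,3,w=2), (1,3,w=3), (3,4,w=3)
Total MST weight: 1 + 2 + 3 + 3 = 9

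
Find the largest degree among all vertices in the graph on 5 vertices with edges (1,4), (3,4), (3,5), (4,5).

Step 1: Count edges incident to each vertex:
  deg(1) = 1 (neighbors: 4)
  deg(2) = 0 (neighbors: none)
  deg(3) = 2 (neighbors: 4, 5)
  deg(4) = 3 (neighbors: 1, 3, 5)
  deg(5) = 2 (neighbors: 3, 4)

Step 2: Find maximum:
  max(1, 0, 2, 3, 2) = 3 (vertex 4)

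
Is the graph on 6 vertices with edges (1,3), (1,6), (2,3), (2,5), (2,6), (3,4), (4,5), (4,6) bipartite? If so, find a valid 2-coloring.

Step 1: Attempt 2-coloring using BFS:
  Start at vertex 1, assign color 0
  Color vertex 3 with color 1 (neighbor of 1)
  Color vertex 6 with color 1 (neighbor of 1)
  Color vertex 2 with color 0 (neighbor of 3)
  Color vertex 4 with color 0 (neighbor of 3)
  Color vertex 5 with color 1 (neighbor of 2)

Step 2: 2-coloring succeeded. No conflicts found.
  Set A (color 0): {1, 2, 4}
  Set B (color 1): {3, 5, 6}

The graph is bipartite with partition {1, 2, 4}, {3, 5, 6}.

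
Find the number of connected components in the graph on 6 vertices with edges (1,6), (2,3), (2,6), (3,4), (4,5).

Step 1: Build adjacency list from edges:
  1: 6
  2: 3, 6
  3: 2, 4
  4: 3, 5
  5: 4
  6: 1, 2

Step 2: Run BFS/DFS from vertex 1:
  Visited: {1, 6, 2, 3, 4, 5}
  Reached 6 of 6 vertices

Step 3: All 6 vertices reached from vertex 1, so the graph is connected.
Number of connected components: 1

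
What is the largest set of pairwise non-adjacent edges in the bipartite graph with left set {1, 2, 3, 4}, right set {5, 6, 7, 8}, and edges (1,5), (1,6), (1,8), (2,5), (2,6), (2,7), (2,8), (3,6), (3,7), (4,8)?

Step 1: List the neighbors of each left vertex:
  1: 5, 6, 8
  2: 5, 6, 7, 8
  3: 6, 7
  4: 8

Step 2: Greedily match left vertices, then look for augmenting paths:
  Match 1 -- 5
  Match 2 -- 6
  Match 3 -- 7
  Match 4 -- 8
  No augmenting path remains.

Step 3: Verify this is maximum:
  Matching size 4 = min(|L|, |R|) = min(4, 4), which is an upper bound, so this matching is maximum.

Maximum matching: {(1,5), (2,6), (3,7), (4,8)}
Size: 4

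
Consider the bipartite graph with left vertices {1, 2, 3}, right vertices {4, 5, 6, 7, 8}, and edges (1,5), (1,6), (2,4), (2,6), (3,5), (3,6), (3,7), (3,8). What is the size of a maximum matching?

Step 1: List the neighbors of each left vertex:
  1: 5, 6
  2: 4, 6
  3: 5, 6, 7, 8

Step 2: Greedily match left vertices, then look for augmenting paths:
  Match 1 -- 5
  Match 2 -- 4
  Match 3 -- 6
  No augmenting path remains.

Step 3: Verify this is maximum:
  Matching size 3 = min(|L|, |R|) = min(3, 5), which is an upper bound, so this matching is maximum.

Maximum matching: {(1,5), (2,4), (3,6)}
Size: 3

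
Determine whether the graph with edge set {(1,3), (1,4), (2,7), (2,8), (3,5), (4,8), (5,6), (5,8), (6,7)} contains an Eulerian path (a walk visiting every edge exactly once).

Step 1: Find the degree of each vertex:
  deg(1) = 2
  deg(2) = 2
  deg(3) = 2
  deg(4) = 2
  deg(5) = 3
  deg(6) = 2
  deg(7) = 2
  deg(8) = 3

Step 2: Count vertices with odd degree:
  Odd-degree vertices: 5, 8 (2 total)

Step 3: Apply Euler's theorem:
  - Eulerian circuit exists iff graph is connected and all vertices have even degree
  - Eulerian path exists iff graph is connected and has 0 or 2 odd-degree vertices

Graph is connected with exactly 2 odd-degree vertices (5, 8).
Eulerian path exists (starting and ending at the odd-degree vertices), but no Eulerian circuit.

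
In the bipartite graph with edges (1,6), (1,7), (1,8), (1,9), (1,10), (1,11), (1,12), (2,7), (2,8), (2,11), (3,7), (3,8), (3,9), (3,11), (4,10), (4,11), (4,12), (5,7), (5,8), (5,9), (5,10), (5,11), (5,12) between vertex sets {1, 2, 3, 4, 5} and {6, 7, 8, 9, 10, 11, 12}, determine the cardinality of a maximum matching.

Step 1: List the neighbors of each left vertex:
  1: 6, 7, 8, 9, 10, 11, 12
  2: 7, 8, 11
  3: 7, 8, 9, 11
  4: 10, 11, 12
  5: 7, 8, 9, 10, 11, 12

Step 2: Greedily match left vertices, then look for augmenting paths:
  Match 1 -- 6
  Match 2 -- 7
  Match 3 -- 8
  Match 4 -- 10
  Match 5 -- 9
  No augmenting path remains.

Step 3: Verify this is maximum:
  Matching size 5 = min(|L|, |R|) = min(5, 7), which is an upper bound, so this matching is maximum.

Maximum matching: {(1,6), (2,7), (3,8), (4,10), (5,9)}
Size: 5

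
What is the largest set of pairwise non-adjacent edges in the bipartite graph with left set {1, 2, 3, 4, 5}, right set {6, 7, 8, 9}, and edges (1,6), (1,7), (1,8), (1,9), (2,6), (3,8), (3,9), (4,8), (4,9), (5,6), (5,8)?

Step 1: List the neighbors of each left vertex:
  1: 6, 7, 8, 9
  2: 6
  3: 8, 9
  4: 8, 9
  5: 6, 8

Step 2: Greedily match left vertices, then look for augmenting paths:
  Match 1 -- 7
  Match 2 -- 6
  Match 3 -- 8
  Match 4 -- 9
  No augmenting path remains.

Step 3: Verify this is maximum:
  Matching size 4 = min(|L|, |R|) = min(5, 4), which is an upper bound, so this matching is maximum.

Maximum matching: {(1,7), (2,6), (3,8), (4,9)}
Size: 4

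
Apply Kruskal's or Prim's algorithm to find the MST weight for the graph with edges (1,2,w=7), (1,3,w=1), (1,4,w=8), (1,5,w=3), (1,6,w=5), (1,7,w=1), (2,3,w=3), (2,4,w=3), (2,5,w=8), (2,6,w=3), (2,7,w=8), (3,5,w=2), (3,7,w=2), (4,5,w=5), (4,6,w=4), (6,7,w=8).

Apply Kruskal's algorithm (sort edges by weight, add if no cycle):

Sorted edges by weight:
  (1,3) w=1
  (1,7) w=1
  (3,5) w=2
  (3,7) w=2
  (1,5) w=3
  (2,3) w=3
  (2,4) w=3
  (2,6) w=3
  (4,6) w=4
  (1,6) w=5
  (4,5) w=5
  (1,2) w=7
  (1,4) w=8
  (2,5) w=8
  (2,7) w=8
  (6,7) w=8

Add edge (1,3) w=1 -- no cycle. Running total: 1
Add edge (1,7) w=1 -- no cycle. Running total: 2
Add edge (3,5) w=2 -- no cycle. Running total: 4
Skip edge (3,7) w=2 -- would create cycle
Skip edge (1,5) w=3 -- would create cycle
Add edge (2,3) w=3 -- no cycle. Running total: 7
Add edge (2,4) w=3 -- no cycle. Running total: 10
Add edge (2,6) w=3 -- no cycle. Running total: 13

MST edges: (1,3,w=1), (1,7,w=1), (3,5,w=2), (2,3,w=3), (2,4,w=3), (2,6,w=3)
Total MST weight: 1 + 1 + 2 + 3 + 3 + 3 = 13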